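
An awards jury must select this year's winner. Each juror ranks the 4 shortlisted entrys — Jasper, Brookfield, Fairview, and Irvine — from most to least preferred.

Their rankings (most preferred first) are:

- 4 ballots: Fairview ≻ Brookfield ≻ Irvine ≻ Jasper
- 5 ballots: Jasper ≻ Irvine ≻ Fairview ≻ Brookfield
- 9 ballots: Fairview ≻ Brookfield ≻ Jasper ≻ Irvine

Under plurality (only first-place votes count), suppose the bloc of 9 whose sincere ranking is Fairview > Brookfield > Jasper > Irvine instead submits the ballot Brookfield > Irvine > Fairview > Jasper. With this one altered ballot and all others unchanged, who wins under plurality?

First-place totals with the altered ballot: Jasper 5, Brookfield 9, Fairview 4, Irvine 0.
The switch changes the winner from Fairview to Brookfield.

Brookfield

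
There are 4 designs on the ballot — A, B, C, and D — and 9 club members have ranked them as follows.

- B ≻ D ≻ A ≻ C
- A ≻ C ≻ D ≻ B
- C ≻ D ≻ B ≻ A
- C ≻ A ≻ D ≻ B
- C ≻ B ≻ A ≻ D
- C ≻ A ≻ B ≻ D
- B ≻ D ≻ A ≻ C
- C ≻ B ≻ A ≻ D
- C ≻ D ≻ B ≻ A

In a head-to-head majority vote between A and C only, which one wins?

C

Ballots ranking A above C: 3.
Ballots ranking C above A: 6.
C wins the head-to-head, 6–3.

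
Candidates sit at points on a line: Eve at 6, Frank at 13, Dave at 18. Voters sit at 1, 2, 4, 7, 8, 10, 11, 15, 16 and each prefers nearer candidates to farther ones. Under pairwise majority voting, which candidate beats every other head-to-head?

Eve

With single-peaked preferences on a line, the Condorcet winner is the candidate closest to the median voter.
The median voter (position 8) is closest to Eve at 6.
Check: Eve vs Dave — voters closer to Eve: 7 of 9.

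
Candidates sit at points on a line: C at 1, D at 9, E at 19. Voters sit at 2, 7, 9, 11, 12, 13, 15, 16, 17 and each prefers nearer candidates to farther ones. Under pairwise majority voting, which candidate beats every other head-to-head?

With single-peaked preferences on a line, the Condorcet winner is the candidate closest to the median voter.
The median voter (position 12) is closest to D at 9.
Check: D vs E — voters closer to D: 6 of 9.

D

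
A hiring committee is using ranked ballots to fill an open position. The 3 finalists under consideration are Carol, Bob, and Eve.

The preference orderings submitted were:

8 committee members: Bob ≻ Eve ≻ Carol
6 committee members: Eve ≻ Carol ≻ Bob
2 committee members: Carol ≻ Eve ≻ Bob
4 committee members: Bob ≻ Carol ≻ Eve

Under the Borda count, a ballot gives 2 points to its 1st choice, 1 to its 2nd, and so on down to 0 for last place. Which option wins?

Bob

Borda scores:
  Carol: 8·0 + 6·1 + 2·2 + 4·1 = 14
  Bob: 8·2 + 6·0 + 2·0 + 4·2 = 24
  Eve: 8·1 + 6·2 + 2·1 + 4·0 = 22
Bob has the highest total.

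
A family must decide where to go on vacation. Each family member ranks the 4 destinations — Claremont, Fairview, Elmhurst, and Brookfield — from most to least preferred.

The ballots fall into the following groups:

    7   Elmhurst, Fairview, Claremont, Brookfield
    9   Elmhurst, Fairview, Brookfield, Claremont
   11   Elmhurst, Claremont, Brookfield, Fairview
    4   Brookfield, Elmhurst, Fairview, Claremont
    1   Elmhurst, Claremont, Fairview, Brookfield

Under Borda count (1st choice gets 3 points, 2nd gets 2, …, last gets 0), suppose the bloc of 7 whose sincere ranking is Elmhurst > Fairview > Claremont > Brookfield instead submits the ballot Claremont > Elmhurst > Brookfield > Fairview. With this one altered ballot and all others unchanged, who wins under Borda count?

Borda totals with the altered ballot: Claremont 45, Fairview 23, Elmhurst 85, Brookfield 39.
The winner is unchanged: still Elmhurst.

Elmhurst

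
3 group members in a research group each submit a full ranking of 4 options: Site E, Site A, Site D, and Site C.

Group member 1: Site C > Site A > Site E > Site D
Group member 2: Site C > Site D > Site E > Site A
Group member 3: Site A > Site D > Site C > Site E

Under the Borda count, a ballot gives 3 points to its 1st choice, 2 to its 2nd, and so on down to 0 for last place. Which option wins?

Site C

Borda scores:
  Site E: 1 + 1 + 0 = 2
  Site A: 2 + 0 + 3 = 5
  Site D: 0 + 2 + 2 = 4
  Site C: 3 + 3 + 1 = 7
Site C has the highest total.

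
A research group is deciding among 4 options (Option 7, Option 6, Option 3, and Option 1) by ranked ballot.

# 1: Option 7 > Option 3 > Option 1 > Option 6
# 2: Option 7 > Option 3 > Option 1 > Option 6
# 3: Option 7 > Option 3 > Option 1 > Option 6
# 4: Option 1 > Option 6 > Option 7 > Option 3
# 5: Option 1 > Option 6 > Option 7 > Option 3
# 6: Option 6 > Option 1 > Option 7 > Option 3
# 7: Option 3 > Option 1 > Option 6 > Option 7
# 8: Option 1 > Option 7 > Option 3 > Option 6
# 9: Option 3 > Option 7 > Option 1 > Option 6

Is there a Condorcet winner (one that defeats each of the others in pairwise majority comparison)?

Head-to-head results (9 voters total):
Option 7 vs Option 6: Option 7 wins 5–4.
Option 7 vs Option 3: Option 7 wins 7–2.
Option 7 vs Option 1: Option 1 wins 5–4.
Option 6 vs Option 3: Option 3 wins 6–3.
Option 6 vs Option 1: Option 1 wins 8–1.
Option 3 vs Option 1: Option 3 wins 5–4.
No candidate beats all others: Option 7 beats Option 3 beats Option 1 beats Option 7, a majority cycle.

No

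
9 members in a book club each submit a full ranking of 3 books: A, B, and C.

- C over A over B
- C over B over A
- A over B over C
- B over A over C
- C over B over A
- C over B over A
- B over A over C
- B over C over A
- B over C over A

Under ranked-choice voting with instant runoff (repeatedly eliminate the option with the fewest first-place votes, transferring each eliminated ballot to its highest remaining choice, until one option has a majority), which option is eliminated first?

Round 1: B 4, C 4, A 1. A has the fewest and is eliminated.
Round 2: B 5, C 4. B has a majority.

A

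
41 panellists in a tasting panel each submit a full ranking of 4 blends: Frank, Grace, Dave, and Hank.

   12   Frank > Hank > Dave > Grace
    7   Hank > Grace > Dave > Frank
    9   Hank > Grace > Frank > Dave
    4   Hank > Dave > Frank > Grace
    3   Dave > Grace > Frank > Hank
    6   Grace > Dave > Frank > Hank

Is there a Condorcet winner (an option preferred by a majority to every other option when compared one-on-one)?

No

Head-to-head results (41 voters total):
Frank vs Grace: Grace wins 25–16.
Frank vs Dave: Frank wins 21–20.
Frank vs Hank: Frank wins 21–20.
Grace vs Dave: Grace wins 22–19.
Grace vs Hank: Hank wins 32–9.
Dave vs Hank: Hank wins 32–9.
No candidate beats all others: Frank beats Hank beats Grace beats Frank, a majority cycle.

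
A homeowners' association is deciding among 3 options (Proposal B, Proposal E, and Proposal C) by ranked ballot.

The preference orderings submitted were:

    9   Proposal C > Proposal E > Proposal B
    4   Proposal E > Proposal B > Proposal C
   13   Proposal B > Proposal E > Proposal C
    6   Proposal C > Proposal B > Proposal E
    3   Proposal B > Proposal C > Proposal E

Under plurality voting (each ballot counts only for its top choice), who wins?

First-place vote totals:
  Proposal B: 16
  Proposal E: 4
  Proposal C: 15
Proposal B has the most first-place votes.

Proposal B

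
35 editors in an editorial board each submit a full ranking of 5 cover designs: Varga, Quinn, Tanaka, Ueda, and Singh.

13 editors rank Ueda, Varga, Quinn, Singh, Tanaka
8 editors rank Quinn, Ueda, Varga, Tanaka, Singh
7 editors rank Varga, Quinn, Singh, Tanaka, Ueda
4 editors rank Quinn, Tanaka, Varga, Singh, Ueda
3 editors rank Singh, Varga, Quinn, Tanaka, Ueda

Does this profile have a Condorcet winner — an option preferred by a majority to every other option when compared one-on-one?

Head-to-head results (35 voters total):
Varga vs Quinn: Varga wins 23–12.
Varga vs Tanaka: Varga wins 31–4.
Varga vs Ueda: Ueda wins 21–14.
Varga vs Singh: Varga wins 32–3.
Quinn vs Tanaka: Quinn wins 35–0.
Quinn vs Ueda: Quinn wins 22–13.
Quinn vs Singh: Quinn wins 32–3.
Tanaka vs Ueda: Ueda wins 21–14.
Tanaka vs Singh: Singh wins 23–12.
Ueda vs Singh: Ueda wins 21–14.
No candidate beats all others: Varga beats Quinn beats Ueda beats Varga, a majority cycle.

No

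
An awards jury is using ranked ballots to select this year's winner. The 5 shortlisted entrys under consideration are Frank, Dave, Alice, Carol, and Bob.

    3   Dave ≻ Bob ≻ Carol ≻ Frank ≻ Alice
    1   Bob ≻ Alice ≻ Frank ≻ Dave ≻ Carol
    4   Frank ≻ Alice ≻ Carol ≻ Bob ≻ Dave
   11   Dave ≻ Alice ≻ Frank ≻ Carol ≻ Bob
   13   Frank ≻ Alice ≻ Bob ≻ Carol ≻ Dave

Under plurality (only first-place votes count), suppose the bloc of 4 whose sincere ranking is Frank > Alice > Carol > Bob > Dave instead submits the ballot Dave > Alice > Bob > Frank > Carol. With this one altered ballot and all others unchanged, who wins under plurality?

Dave

First-place totals with the altered ballot: Frank 13, Dave 18, Alice 0, Carol 0, Bob 1.
The switch changes the winner from Frank to Dave.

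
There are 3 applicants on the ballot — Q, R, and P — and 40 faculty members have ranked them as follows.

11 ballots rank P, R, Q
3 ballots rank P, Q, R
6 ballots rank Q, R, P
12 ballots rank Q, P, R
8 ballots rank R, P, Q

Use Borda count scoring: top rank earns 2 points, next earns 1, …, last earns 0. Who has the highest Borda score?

Borda scores:
  Q: 11·0 + 3·1 + 6·2 + 12·2 + 8·0 = 39
  R: 11·1 + 3·0 + 6·1 + 12·0 + 8·2 = 33
  P: 11·2 + 3·2 + 6·0 + 12·1 + 8·1 = 48
P has the highest total.

P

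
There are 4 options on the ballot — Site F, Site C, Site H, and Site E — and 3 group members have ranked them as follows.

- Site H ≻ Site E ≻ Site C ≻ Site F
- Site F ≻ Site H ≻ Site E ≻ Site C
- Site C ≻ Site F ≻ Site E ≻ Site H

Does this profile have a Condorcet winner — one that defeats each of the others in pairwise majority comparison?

Head-to-head results (3 voters total):
Site F vs Site C: Site C wins 2–1.
Site F vs Site H: Site F wins 2–1.
Site F vs Site E: Site F wins 2–1.
Site C vs Site H: Site H wins 2–1.
Site C vs Site E: Site E wins 2–1.
Site H vs Site E: Site H wins 2–1.
No candidate beats all others: Site F beats Site H beats Site C beats Site F, a majority cycle.

No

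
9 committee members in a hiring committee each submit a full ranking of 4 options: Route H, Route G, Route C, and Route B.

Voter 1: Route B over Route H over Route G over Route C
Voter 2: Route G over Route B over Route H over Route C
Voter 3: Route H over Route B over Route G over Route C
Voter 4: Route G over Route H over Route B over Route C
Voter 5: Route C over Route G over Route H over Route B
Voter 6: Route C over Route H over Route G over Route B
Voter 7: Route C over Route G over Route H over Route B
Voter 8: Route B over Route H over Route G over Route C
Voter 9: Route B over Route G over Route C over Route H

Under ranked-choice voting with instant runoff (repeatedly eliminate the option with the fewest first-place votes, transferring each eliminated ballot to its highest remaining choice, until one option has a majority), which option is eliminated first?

Route H

Round 1: Route C 3, Route B 3, Route G 2, Route H 1. Route H has the fewest and is eliminated.
Round 2: Route B 4, Route C 3, Route G 2. Route G has the fewest and is eliminated.
Round 3: Route B 6, Route C 3. Route B has a majority.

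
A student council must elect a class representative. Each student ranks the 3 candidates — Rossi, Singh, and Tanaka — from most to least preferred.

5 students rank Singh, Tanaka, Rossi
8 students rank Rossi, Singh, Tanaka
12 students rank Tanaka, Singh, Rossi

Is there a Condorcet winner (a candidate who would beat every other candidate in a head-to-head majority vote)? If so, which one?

Singh

Head-to-head results (25 voters total):
Rossi vs Singh: Singh wins 17–8.
Rossi vs Tanaka: Tanaka wins 17–8.
Singh vs Tanaka: Singh wins 13–12.
Singh beats each rival — Rossi (17–8), Tanaka (13–12) — so Singh is the Condorcet winner.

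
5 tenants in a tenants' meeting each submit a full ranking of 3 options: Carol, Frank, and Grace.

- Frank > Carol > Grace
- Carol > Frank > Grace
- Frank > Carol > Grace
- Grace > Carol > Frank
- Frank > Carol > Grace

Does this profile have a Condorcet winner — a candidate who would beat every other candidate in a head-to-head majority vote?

Yes

Head-to-head results (5 voters total):
Carol vs Frank: Frank wins 3–2.
Carol vs Grace: Carol wins 4–1.
Frank vs Grace: Frank wins 4–1.
Frank beats each rival — Carol (3–2), Grace (4–1) — so Frank is the Condorcet winner.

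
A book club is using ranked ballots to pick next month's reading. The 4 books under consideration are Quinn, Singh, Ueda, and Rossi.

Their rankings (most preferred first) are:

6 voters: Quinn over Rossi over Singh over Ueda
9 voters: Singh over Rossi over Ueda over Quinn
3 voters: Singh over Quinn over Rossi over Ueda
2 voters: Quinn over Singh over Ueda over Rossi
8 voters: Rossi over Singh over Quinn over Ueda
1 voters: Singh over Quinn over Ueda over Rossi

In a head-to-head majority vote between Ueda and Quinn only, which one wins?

Ballots ranking Ueda above Quinn: 9.
Ballots ranking Quinn above Ueda: 6+3+2+8+1 = 20.
Quinn wins the head-to-head, 20–9.

Quinn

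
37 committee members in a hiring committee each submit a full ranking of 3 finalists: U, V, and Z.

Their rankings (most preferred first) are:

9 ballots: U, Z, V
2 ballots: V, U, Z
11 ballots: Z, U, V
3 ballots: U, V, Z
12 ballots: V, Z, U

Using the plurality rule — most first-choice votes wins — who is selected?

V

First-place vote totals:
  U: 12
  V: 14
  Z: 11
V has the most first-place votes.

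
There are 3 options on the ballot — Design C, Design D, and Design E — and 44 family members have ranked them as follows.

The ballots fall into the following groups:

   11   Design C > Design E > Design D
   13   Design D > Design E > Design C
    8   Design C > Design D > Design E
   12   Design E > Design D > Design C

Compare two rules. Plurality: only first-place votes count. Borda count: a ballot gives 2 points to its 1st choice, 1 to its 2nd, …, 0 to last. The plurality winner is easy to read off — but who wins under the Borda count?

Design E

Plurality first-place counts: Design C 19, Design D 13, Design E 12 → Design C.
Borda totals: Design C 38, Design D 46, Design E 48 → Design E.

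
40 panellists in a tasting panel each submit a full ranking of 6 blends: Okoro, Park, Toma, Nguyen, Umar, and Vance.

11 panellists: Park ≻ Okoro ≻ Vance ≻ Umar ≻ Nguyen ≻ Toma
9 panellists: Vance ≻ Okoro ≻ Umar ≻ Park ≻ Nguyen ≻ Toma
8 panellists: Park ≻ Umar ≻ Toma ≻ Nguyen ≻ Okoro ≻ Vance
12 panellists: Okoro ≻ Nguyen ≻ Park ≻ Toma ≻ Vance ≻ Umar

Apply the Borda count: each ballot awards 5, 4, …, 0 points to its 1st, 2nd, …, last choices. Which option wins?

Park

Borda scores:
  Okoro: 11·4 + 9·4 + 8·1 + 12·5 = 148
  Park: 11·5 + 9·2 + 8·5 + 12·3 = 149
  Toma: 11·0 + 9·0 + 8·3 + 12·2 = 48
  Nguyen: 11·1 + 9·1 + 8·2 + 12·4 = 84
  Umar: 11·2 + 9·3 + 8·4 + 12·0 = 81
  Vance: 11·3 + 9·5 + 8·0 + 12·1 = 90
Park has the highest total.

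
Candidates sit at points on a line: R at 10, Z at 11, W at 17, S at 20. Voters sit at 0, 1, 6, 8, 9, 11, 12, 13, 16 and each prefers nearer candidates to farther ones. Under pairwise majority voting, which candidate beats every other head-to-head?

With single-peaked preferences on a line, the Condorcet winner is the candidate closest to the median voter.
The median voter (position 9) is closest to R at 10.
Check: R vs S — voters closer to R: 8 of 9.

R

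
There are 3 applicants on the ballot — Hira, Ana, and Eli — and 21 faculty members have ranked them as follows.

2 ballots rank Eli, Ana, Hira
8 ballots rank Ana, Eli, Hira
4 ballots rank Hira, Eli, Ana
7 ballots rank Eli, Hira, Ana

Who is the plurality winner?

First-place vote totals:
  Hira: 4
  Ana: 8
  Eli: 9
Eli has the most first-place votes.

Eli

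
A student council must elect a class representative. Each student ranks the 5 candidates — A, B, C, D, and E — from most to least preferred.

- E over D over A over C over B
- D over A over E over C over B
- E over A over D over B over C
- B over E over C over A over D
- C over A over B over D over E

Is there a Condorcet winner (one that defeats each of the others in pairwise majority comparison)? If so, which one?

Head-to-head results (5 voters total):
A vs B: A wins 4–1.
A vs C: A wins 3–2.
A vs D: A wins 3–2.
A vs E: E wins 3–2.
B vs C: C wins 3–2.
B vs D: D wins 3–2.
B vs E: E wins 3–2.
C vs D: D wins 3–2.
C vs E: E wins 4–1.
D vs E: E wins 3–2.
E beats each rival — A (3–2), B (3–2), C (4–1), D (3–2) — so E is the Condorcet winner.

E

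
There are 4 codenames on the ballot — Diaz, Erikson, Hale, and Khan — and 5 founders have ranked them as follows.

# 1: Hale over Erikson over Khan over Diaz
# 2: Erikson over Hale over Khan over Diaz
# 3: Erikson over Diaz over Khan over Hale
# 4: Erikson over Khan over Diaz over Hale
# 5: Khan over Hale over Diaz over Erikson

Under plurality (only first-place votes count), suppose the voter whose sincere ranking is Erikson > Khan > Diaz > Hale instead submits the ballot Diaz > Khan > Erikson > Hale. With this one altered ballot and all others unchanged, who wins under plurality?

First-place totals with the altered ballot: Diaz 1, Erikson 2, Hale 1, Khan 1.
The winner is unchanged: still Erikson.

Erikson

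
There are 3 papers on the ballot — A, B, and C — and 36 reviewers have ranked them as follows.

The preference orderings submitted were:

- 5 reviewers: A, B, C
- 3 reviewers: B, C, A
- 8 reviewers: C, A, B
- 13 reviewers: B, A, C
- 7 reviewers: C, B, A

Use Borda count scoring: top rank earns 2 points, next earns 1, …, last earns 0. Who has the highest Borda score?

B

Borda scores:
  A: 5·2 + 3·0 + 8·1 + 13·1 + 7·0 = 31
  B: 5·1 + 3·2 + 8·0 + 13·2 + 7·1 = 44
  C: 5·0 + 3·1 + 8·2 + 13·0 + 7·2 = 33
B has the highest total.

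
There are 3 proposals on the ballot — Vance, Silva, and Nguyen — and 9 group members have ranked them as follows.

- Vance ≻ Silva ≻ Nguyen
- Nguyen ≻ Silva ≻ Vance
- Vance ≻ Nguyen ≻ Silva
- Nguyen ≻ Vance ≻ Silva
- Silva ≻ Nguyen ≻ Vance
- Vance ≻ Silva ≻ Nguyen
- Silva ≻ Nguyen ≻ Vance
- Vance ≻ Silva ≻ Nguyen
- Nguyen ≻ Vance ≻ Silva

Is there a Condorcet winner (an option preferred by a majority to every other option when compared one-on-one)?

No

Head-to-head results (9 voters total):
Vance vs Silva: Vance wins 6–3.
Vance vs Nguyen: Nguyen wins 5–4.
Silva vs Nguyen: Silva wins 5–4.
No candidate beats all others: Vance beats Silva beats Nguyen beats Vance, a majority cycle.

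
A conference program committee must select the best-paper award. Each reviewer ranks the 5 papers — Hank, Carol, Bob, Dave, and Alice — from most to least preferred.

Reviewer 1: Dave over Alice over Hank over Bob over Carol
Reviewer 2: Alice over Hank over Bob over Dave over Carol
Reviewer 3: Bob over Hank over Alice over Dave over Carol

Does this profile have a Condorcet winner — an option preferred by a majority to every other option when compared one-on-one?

Head-to-head results (3 voters total):
Hank vs Carol: Hank wins 3–0.
Hank vs Bob: Hank wins 2–1.
Hank vs Dave: Hank wins 2–1.
Hank vs Alice: Alice wins 2–1.
Carol vs Bob: Bob wins 3–0.
Carol vs Dave: Dave wins 3–0.
Carol vs Alice: Alice wins 3–0.
Bob vs Dave: Bob wins 2–1.
Bob vs Alice: Alice wins 2–1.
Dave vs Alice: Alice wins 2–1.
Alice beats each rival — Hank (2–1), Carol (3–0), Bob (2–1), Dave (2–1) — so Alice is the Condorcet winner.

Yes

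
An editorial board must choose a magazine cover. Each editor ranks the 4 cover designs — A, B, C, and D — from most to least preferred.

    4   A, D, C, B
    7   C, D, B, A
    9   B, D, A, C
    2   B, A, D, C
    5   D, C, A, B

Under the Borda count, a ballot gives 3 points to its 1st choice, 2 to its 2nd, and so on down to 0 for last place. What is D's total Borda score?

57

Borda scores:
  A: 4·3 + 7·0 + 9·1 + 2·2 + 5·1 = 30
  B: 4·0 + 7·1 + 9·3 + 2·3 + 5·0 = 40
  C: 4·1 + 7·3 + 9·0 + 2·0 + 5·2 = 35
  D: 4·2 + 7·2 + 9·2 + 2·1 + 5·3 = 57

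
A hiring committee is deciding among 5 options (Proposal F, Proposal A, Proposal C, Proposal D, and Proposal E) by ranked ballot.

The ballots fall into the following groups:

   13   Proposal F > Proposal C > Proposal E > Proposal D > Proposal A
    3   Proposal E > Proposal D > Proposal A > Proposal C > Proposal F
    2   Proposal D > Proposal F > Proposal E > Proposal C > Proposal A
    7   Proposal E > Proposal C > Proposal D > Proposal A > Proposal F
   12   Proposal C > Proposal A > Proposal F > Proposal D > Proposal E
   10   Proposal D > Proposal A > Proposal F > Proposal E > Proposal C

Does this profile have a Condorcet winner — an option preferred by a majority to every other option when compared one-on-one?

No

Head-to-head results (47 voters total):
Proposal F vs Proposal A: Proposal A wins 32–15.
Proposal F vs Proposal C: Proposal F wins 25–22.
Proposal F vs Proposal D: Proposal F wins 25–22.
Proposal F vs Proposal E: Proposal F wins 37–10.
Proposal A vs Proposal C: Proposal C wins 34–13.
Proposal A vs Proposal D: Proposal D wins 35–12.
Proposal A vs Proposal E: Proposal E wins 25–22.
Proposal C vs Proposal D: Proposal C wins 32–15.
Proposal C vs Proposal E: Proposal C wins 25–22.
Proposal D vs Proposal E: Proposal D wins 24–23.
No candidate beats all others: Proposal F beats Proposal C beats Proposal A beats Proposal F, a majority cycle.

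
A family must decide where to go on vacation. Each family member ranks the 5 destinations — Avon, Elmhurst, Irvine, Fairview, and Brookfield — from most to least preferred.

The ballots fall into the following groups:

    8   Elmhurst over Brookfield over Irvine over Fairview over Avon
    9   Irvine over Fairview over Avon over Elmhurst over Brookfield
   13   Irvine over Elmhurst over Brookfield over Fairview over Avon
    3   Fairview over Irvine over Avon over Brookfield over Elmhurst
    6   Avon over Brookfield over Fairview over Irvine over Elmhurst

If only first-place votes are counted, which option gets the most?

Irvine

First-place vote totals:
  Avon: 6
  Elmhurst: 8
  Irvine: 22
  Fairview: 3
  Brookfield: 0
Irvine has the most first-place votes.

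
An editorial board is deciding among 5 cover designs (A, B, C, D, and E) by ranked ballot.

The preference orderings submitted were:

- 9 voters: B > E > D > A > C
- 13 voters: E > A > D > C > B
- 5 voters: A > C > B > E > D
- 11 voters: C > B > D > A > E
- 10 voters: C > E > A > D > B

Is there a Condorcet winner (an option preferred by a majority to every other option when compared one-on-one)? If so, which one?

Head-to-head results (48 voters total):
A vs B: A wins 28–20.
A vs C: A wins 27–21.
A vs D: A wins 28–20.
A vs E: E wins 32–16.
B vs C: C wins 39–9.
B vs D: B wins 25–23.
B vs E: B wins 25–23.
C vs D: C wins 26–22.
C vs E: C wins 26–22.
D vs E: E wins 37–11.
No candidate beats all others: A beats B beats E beats A, a majority cycle.

No Condorcet winner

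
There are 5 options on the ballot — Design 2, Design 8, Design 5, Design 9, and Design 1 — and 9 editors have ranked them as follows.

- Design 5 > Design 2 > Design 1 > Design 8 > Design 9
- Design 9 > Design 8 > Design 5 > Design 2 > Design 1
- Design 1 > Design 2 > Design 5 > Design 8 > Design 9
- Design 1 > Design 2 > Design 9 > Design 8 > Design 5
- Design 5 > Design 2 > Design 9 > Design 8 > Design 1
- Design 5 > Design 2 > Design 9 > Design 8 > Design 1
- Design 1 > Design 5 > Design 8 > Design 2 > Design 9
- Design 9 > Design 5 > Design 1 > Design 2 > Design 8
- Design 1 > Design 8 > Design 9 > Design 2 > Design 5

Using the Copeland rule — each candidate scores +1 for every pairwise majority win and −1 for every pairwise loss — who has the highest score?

Design 5

Pairwise results:
  Design 2 vs Design 8: Design 2 wins 6–3.
  Design 2 vs Design 5: Design 5 wins 6–3.
  Design 2 vs Design 9: Design 2 wins 6–3.
  Design 2 vs Design 1: Design 1 wins 5–4.
  Design 8 vs Design 5: Design 5 wins 6–3.
  Design 8 vs Design 9: Design 9 wins 5–4.
  Design 8 vs Design 1: Design 1 wins 6–3.
  Design 5 vs Design 9: Design 5 wins 5–4.
  Design 5 vs Design 1: Design 5 wins 5–4.
  Design 9 vs Design 1: Design 1 wins 5–4.
Copeland scores (wins − losses):
  Design 2: 2 − 2 = 0
  Design 8: 0 − 4 = -4
  Design 5: 4 − 0 = 4
  Design 9: 1 − 3 = -2
  Design 1: 3 − 1 = 2
Design 5 has the best Copeland score.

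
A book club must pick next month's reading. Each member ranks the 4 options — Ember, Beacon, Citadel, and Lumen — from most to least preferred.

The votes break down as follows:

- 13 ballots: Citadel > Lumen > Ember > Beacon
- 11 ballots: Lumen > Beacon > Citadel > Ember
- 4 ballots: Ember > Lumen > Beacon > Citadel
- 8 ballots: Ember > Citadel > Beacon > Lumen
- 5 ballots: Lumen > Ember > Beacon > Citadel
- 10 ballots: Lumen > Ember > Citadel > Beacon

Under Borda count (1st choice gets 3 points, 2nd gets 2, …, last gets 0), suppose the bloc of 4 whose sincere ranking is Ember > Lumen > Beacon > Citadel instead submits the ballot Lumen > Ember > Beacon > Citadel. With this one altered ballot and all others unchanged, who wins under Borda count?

Borda totals with the altered ballot: Ember 75, Beacon 39, Citadel 76, Lumen 116.
The winner is unchanged: still Lumen.

Lumen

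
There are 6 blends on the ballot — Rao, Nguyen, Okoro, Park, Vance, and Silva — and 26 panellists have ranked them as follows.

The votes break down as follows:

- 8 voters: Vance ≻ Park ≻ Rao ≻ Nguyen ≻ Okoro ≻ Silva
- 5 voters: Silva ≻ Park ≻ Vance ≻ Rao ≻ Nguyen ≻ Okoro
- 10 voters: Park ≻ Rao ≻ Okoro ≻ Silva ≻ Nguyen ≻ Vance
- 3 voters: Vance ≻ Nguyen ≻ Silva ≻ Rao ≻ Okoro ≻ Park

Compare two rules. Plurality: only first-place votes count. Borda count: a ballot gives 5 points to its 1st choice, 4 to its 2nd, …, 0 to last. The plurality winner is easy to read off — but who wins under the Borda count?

Park

Plurality first-place counts: Rao 0, Nguyen 0, Okoro 0, Park 10, Vance 11, Silva 5 → Vance.
Borda totals: Rao 80, Nguyen 43, Okoro 41, Park 102, Vance 70, Silva 54 → Park.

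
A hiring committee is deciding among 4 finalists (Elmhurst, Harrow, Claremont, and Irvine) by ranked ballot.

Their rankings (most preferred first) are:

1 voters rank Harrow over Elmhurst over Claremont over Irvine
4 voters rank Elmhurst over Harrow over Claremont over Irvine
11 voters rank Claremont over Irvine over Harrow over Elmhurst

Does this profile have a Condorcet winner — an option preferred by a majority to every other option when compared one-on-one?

Yes

Head-to-head results (16 voters total):
Elmhurst vs Harrow: Harrow wins 12–4.
Elmhurst vs Claremont: Claremont wins 11–5.
Elmhurst vs Irvine: Irvine wins 11–5.
Harrow vs Claremont: Claremont wins 11–5.
Harrow vs Irvine: Irvine wins 11–5.
Claremont vs Irvine: Claremont wins 16–0.
Claremont beats each rival — Elmhurst (11–5), Harrow (11–5), Irvine (16–0) — so Claremont is the Condorcet winner.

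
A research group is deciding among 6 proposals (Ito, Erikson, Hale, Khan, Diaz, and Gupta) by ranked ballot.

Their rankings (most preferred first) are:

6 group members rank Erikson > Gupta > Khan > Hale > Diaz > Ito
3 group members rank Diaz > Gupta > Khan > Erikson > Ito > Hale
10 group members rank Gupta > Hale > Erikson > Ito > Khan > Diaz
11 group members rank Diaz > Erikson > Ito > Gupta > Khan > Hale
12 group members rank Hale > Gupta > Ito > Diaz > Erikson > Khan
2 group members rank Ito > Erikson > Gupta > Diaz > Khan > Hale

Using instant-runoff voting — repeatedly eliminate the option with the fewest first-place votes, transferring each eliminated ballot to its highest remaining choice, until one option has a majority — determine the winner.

Round 1: Diaz 14, Hale 12, Gupta 10, Erikson 6, Ito 2, Khan 0. Khan has the fewest and is eliminated.
Round 2: Diaz 14, Hale 12, Gupta 10, Erikson 6, Ito 2. Ito has the fewest and is eliminated.
Round 3: Diaz 14, Hale 12, Gupta 10, Erikson 8. Erikson has the fewest and is eliminated.
Round 4: Gupta 18, Diaz 14, Hale 12. Hale has the fewest and is eliminated.
Round 5: Gupta 30, Diaz 14. Gupta has a majority.

Gupta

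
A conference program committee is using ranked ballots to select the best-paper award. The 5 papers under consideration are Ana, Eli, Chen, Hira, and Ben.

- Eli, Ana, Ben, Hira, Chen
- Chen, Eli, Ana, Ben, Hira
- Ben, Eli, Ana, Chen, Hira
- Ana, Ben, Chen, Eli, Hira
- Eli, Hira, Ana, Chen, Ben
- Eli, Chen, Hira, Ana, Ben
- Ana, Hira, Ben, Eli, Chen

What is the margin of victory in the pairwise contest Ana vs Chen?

Ballots ranking Ana above Chen: 5.
Ballots ranking Chen above Ana: 2.
Ana wins 5–2, a margin of 3.

3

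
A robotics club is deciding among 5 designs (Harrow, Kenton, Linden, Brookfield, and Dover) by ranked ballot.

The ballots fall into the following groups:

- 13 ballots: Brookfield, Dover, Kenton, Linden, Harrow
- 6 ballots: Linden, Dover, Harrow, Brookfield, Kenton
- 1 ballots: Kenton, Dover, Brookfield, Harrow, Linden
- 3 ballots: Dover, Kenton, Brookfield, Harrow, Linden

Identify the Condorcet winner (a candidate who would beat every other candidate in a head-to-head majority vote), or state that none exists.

Brookfield

Head-to-head results (23 voters total):
Harrow vs Kenton: Kenton wins 17–6.
Harrow vs Linden: Linden wins 19–4.
Harrow vs Brookfield: Brookfield wins 17–6.
Harrow vs Dover: Dover wins 23–0.
Kenton vs Linden: Kenton wins 17–6.
Kenton vs Brookfield: Brookfield wins 19–4.
Kenton vs Dover: Dover wins 22–1.
Linden vs Brookfield: Brookfield wins 17–6.
Linden vs Dover: Dover wins 17–6.
Brookfield vs Dover: Brookfield wins 13–10.
Brookfield beats each rival — Harrow (17–6), Kenton (19–4), Linden (17–6), Dover (13–10) — so Brookfield is the Condorcet winner.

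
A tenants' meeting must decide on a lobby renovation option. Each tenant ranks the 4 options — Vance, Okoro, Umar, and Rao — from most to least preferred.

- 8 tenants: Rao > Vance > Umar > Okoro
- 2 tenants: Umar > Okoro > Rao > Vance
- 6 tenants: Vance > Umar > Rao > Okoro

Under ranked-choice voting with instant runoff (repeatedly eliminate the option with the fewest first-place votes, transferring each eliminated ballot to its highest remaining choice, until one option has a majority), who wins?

Round 1: Rao 8, Vance 6, Umar 2, Okoro 0. Okoro has the fewest and is eliminated.
Round 2: Rao 8, Vance 6, Umar 2. Umar has the fewest and is eliminated.
Round 3: Rao 10, Vance 6. Rao has a majority.

Rao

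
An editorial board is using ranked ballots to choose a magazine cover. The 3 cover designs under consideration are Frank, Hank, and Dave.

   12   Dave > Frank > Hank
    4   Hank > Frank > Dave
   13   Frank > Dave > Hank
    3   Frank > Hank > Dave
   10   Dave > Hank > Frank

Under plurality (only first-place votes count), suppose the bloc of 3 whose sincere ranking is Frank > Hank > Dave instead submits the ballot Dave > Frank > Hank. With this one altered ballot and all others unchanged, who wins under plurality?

Dave

First-place totals with the altered ballot: Frank 13, Hank 4, Dave 25.
The winner is unchanged: still Dave.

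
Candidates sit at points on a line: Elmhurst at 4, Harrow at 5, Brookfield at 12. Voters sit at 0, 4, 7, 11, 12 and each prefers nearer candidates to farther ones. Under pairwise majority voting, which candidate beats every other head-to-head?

Harrow

With single-peaked preferences on a line, the Condorcet winner is the candidate closest to the median voter.
The median voter (position 7) is closest to Harrow at 5.
Check: Harrow vs Elmhurst — voters closer to Harrow: 3 of 5.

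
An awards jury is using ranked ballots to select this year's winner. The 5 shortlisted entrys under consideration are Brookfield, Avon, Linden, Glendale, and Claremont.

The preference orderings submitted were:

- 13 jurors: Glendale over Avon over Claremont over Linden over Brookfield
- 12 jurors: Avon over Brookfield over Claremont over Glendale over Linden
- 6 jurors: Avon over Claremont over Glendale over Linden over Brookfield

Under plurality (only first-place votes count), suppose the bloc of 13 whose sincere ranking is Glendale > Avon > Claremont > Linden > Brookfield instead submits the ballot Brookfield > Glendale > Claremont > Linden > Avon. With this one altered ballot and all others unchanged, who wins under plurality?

Avon

First-place totals with the altered ballot: Brookfield 13, Avon 18, Linden 0, Glendale 0, Claremont 0.
The winner is unchanged: still Avon.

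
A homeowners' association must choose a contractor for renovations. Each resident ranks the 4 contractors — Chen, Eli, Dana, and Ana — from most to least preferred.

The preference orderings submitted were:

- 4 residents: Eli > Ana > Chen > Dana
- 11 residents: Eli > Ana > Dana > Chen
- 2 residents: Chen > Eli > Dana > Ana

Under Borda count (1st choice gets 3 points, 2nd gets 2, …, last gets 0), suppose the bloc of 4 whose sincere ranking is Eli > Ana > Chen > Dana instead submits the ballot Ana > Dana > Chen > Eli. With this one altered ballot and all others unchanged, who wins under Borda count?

Eli

Borda totals with the altered ballot: Chen 10, Eli 37, Dana 21, Ana 34.
The winner is unchanged: still Eli.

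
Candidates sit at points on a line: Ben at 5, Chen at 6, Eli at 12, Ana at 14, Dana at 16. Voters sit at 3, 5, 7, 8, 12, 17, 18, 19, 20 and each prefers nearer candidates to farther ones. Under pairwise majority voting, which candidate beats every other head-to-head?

Eli

With single-peaked preferences on a line, the Condorcet winner is the candidate closest to the median voter.
The median voter (position 12) is closest to Eli at 12.
Check: Eli vs Ana — voters closer to Eli: 5 of 9.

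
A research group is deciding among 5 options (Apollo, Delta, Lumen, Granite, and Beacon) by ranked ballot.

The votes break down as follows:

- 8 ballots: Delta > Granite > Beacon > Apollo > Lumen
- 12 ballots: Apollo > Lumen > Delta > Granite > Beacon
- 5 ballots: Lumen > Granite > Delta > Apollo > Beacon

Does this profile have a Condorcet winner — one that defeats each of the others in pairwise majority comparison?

No

Head-to-head results (25 voters total):
Apollo vs Delta: Delta wins 13–12.
Apollo vs Lumen: Apollo wins 20–5.
Apollo vs Granite: Granite wins 13–12.
Apollo vs Beacon: Apollo wins 17–8.
Delta vs Lumen: Lumen wins 17–8.
Delta vs Granite: Delta wins 20–5.
Delta vs Beacon: Delta wins 25–0.
Lumen vs Granite: Lumen wins 17–8.
Lumen vs Beacon: Lumen wins 17–8.
Granite vs Beacon: Granite wins 25–0.
No candidate beats all others: Apollo beats Lumen beats Delta beats Apollo, a majority cycle.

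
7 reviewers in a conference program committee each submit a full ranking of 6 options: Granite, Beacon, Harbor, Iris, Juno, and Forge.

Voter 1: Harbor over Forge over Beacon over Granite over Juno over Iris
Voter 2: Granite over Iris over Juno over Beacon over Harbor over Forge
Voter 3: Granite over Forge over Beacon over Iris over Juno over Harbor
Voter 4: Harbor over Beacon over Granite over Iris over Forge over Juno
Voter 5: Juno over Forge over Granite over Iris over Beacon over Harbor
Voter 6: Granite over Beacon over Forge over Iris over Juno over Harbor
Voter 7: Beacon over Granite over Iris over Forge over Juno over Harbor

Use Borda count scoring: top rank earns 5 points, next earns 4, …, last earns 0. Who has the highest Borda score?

Granite

Borda scores:
  Granite: 2 + 5 + 5 + 3 + 3 + 5 + 4 = 27
  Beacon: 3 + 2 + 3 + 4 + 1 + 4 + 5 = 22
  Harbor: 5 + 1 + 0 + 5 + 0 + 0 + 0 = 11
  Iris: 0 + 4 + 2 + 2 + 2 + 2 + 3 = 15
  Juno: 1 + 3 + 1 + 0 + 5 + 1 + 1 = 12
  Forge: 4 + 0 + 4 + 1 + 4 + 3 + 2 = 18
Granite has the highest total.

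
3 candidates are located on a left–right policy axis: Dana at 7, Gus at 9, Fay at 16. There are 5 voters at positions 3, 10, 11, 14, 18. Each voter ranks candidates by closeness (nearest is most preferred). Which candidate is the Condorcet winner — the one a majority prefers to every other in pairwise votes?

Gus

With single-peaked preferences on a line, the Condorcet winner is the candidate closest to the median voter.
The median voter (position 11) is closest to Gus at 9.
Check: Gus vs Dana — voters closer to Gus: 4 of 5.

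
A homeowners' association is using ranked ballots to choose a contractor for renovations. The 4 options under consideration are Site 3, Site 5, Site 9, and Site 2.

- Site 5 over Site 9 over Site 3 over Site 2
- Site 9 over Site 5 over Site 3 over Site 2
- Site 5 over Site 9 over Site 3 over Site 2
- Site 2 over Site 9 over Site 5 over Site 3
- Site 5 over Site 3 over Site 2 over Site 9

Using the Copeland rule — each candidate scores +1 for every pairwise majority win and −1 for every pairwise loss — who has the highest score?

Pairwise results:
  Site 3 vs Site 5: Site 5 wins 5–0.
  Site 3 vs Site 9: Site 9 wins 4–1.
  Site 3 vs Site 2: Site 3 wins 4–1.
  Site 5 vs Site 9: Site 5 wins 3–2.
  Site 5 vs Site 2: Site 5 wins 4–1.
  Site 9 vs Site 2: Site 9 wins 3–2.
Copeland scores (wins − losses):
  Site 3: 1 − 2 = -1
  Site 5: 3 − 0 = 3
  Site 9: 2 − 1 = 1
  Site 2: 0 − 3 = -3
Site 5 has the best Copeland score.

Site 5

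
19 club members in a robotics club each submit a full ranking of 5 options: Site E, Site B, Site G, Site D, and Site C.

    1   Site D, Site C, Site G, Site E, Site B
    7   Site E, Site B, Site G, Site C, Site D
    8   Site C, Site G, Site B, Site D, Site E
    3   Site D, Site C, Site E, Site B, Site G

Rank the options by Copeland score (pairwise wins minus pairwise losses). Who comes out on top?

Pairwise results:
  Site E vs Site B: Site E wins 11–8.
  Site E vs Site G: Site E wins 10–9.
  Site E vs Site D: Site D wins 12–7.
  Site E vs Site C: Site C wins 12–7.
  Site B vs Site G: Site B wins 10–9.
  Site B vs Site D: Site B wins 15–4.
  Site B vs Site C: Site C wins 12–7.
  Site G vs Site D: Site G wins 15–4.
  Site G vs Site C: Site C wins 12–7.
  Site D vs Site C: Site C wins 15–4.
Copeland scores (wins − losses):
  Site E: 2 − 2 = 0
  Site B: 2 − 2 = 0
  Site G: 1 − 3 = -2
  Site D: 1 − 3 = -2
  Site C: 4 − 0 = 4
Site C has the best Copeland score.

Site C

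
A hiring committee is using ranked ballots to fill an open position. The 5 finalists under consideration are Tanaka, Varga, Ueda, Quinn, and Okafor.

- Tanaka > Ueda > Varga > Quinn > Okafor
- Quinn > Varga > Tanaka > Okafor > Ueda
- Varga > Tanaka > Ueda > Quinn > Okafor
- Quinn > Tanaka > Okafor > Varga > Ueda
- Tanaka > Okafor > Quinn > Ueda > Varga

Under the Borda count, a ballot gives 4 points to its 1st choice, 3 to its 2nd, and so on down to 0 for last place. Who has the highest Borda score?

Borda scores:
  Tanaka: 4 + 2 + 3 + 3 + 4 = 16
  Varga: 2 + 3 + 4 + 1 + 0 = 10
  Ueda: 3 + 0 + 2 + 0 + 1 = 6
  Quinn: 1 + 4 + 1 + 4 + 2 = 12
  Okafor: 0 + 1 + 0 + 2 + 3 = 6
Tanaka has the highest total.

Tanaka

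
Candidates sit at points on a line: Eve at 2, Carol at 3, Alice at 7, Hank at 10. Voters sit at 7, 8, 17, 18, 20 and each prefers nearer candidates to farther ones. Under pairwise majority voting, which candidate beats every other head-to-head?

With single-peaked preferences on a line, the Condorcet winner is the candidate closest to the median voter.
The median voter (position 17) is closest to Hank at 10.
Check: Hank vs Eve — voters closer to Hank: 5 of 5.

Hank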